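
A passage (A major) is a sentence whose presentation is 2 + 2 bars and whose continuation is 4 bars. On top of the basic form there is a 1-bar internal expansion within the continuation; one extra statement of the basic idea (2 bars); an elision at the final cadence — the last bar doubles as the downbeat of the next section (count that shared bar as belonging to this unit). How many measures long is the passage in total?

Basic sentence: 2 + 2 + 4 = 8 bars.
8 (basic form) + 1 (internal expansion) + 2 (extra statement) = 11.
The elision shares a bar with the next section but does not change this unit's count.

11 measures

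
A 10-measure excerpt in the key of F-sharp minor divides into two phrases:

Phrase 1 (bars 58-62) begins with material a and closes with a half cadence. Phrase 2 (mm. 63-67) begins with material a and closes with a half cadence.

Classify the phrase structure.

Both phrases have the same opening (a) and the same cadence (half cadence): the second is a restatement, not a consequent, so this is a repeated phrase rather than a period.

repeated phrase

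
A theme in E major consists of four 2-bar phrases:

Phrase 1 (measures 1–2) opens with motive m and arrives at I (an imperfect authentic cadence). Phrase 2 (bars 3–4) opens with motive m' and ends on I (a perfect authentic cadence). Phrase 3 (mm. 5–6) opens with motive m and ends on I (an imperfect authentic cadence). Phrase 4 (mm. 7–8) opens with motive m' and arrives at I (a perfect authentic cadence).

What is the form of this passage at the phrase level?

The cadence pattern IAC–PAC–IAC–PAC is weak–strong twice, and phrases 3–4 restate phrases 1–2: a period heard twice, not a double period (which would end weakly at phrase 2).

repeated period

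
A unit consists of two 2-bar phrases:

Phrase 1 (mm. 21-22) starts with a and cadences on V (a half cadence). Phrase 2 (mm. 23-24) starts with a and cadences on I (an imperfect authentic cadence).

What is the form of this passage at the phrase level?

parallel period

Phrase 1 ends with a half cadence (weaker) and phrase 2 with an imperfect authentic cadence (stronger): antecedent + consequent = a period.
The two phrases open with the same material (a / a), so the period is parallel.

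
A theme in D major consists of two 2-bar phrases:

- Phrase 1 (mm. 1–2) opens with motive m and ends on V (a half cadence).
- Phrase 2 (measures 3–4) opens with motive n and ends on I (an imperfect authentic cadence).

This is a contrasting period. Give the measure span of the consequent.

The phrase ending with the weaker cadence (half cadence) is the antecedent; the one ending more conclusively (imperfect authentic cadence) is the consequent. The consequent is measures 3–4.

measures 3–4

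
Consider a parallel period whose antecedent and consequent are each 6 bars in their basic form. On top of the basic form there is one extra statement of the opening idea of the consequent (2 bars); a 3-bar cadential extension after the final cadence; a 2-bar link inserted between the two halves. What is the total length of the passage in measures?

19 measures

Basic parallel period: 6 + 6 = 12 bars.
12 (basic form) + 2 (extra statement) + 3 (cadential extension) + 2 (link) = 19.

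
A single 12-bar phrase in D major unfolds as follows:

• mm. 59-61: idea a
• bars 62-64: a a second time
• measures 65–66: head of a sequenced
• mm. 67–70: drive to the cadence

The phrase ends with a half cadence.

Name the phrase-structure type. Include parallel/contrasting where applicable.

sentence

Basic idea (bars 59-61) + its repetition (mm. 62-64) form the presentation; fragmentation and cadence (measures 65-70) form the continuation — the 12-bar whole is a sentence.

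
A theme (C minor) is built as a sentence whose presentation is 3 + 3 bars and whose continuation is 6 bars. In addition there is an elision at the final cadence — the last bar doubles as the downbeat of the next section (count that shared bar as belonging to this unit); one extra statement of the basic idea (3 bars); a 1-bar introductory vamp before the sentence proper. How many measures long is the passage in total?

Basic sentence: 3 + 3 + 6 = 12 bars.
12 (basic form) + 3 (extra statement) + 1 (introduction) = 16.
The elision shares a bar with the next section but does not change this unit's count.

16 measures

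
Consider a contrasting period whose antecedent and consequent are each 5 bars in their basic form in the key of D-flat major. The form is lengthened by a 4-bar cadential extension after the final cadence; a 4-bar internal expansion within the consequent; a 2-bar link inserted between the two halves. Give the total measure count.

20 measures

Basic contrasting period: 5 + 5 = 10 bars.
10 (basic form) + 4 (cadential extension) + 4 (internal expansion) + 2 (link) = 20.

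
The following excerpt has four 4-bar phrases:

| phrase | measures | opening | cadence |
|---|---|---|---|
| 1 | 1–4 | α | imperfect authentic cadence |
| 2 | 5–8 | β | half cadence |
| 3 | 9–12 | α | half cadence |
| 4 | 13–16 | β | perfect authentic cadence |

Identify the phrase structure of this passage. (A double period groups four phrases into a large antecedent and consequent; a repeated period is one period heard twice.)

Four phrases in two halves: the first half (mm. 1-8) ends with a half cadence, the second (mm. 9–16) with a perfect authentic cadence — a large antecedent–consequent pair, i.e. a double period.
Phrase 3 begins with the same material as phrase 1, making it parallel.

parallel double period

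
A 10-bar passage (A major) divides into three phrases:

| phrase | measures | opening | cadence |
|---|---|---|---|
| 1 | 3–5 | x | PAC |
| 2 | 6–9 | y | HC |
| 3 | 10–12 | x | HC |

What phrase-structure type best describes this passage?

The final phrase closes with a half cadence, which is not stronger than the preceding half cadence; the 3 phrases lack an overall antecedent–consequent design and so form a phrase group.

phrase group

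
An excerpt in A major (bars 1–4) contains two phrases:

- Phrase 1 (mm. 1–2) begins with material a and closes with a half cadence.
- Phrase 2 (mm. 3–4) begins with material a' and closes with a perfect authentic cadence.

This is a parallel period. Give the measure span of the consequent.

The phrase ending with the weaker cadence (half cadence) is the antecedent; the one ending more conclusively (perfect authentic cadence) is the consequent. The consequent is measures 3–4.

measures 3–4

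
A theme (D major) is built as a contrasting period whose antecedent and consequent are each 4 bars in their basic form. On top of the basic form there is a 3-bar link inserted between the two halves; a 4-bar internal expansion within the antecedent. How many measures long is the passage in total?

Basic contrasting period: 4 + 4 = 8 bars.
8 (basic form) + 3 (link) + 4 (internal expansion) = 15.

15 measures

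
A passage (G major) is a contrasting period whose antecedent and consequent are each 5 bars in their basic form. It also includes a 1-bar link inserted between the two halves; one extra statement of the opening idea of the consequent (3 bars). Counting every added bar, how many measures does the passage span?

14 measures

Basic contrasting period: 5 + 5 = 10 bars.
10 (basic form) + 1 (link) + 3 (extra statement) = 14.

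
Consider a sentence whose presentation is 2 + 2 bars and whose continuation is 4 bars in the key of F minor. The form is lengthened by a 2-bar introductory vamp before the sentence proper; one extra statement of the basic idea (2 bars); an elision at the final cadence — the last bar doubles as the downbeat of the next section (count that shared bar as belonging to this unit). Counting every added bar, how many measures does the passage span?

Basic sentence: 2 + 2 + 4 = 8 bars.
8 (basic form) + 2 (introduction) + 2 (extra statement) = 12.
The elision shares a bar with the next section but does not change this unit's count.

12 measures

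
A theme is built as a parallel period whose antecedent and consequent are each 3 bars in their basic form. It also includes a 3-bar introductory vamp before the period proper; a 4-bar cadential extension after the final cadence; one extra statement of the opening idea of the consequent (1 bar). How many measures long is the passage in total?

Basic parallel period: 3 + 3 = 6 bars.
6 (basic form) + 3 (introduction) + 4 (cadential extension) + 1 (extra statement) = 14.

14 measures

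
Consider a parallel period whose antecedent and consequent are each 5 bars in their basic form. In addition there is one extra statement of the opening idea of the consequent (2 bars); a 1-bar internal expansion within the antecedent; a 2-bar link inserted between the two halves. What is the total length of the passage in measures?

Basic parallel period: 5 + 5 = 10 bars.
10 (basic form) + 2 (extra statement) + 1 (internal expansion) + 2 (link) = 15.

15 measures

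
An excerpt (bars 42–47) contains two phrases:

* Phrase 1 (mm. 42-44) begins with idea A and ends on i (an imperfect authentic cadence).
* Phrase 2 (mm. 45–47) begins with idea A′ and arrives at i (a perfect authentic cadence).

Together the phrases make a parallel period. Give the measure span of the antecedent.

measures 42–44

The phrase ending with the weaker cadence (imperfect authentic cadence) is the antecedent; the one ending more conclusively (perfect authentic cadence) is the consequent. The antecedent is measures 42–44.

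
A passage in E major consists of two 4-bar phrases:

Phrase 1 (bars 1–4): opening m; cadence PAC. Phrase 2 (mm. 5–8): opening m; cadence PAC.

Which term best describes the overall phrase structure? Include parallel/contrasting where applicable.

repeated phrase

Both phrases have the same opening (m) and the same cadence (perfect authentic cadence): the second is a restatement, not a consequent, so this is a repeated phrase rather than a period.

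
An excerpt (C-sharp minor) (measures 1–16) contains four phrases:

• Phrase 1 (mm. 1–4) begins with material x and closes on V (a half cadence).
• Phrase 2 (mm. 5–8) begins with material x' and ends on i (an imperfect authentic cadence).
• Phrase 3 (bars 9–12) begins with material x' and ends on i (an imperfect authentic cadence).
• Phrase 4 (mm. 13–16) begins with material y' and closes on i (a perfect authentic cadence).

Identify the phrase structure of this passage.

Four phrases in two halves: the first half (bars 1-8) ends with an imperfect authentic cadence, the second (mm. 9–16) with a perfect authentic cadence — a large antecedent–consequent pair, i.e. a double period.
Phrase 3 begins with the same material as phrase 1, making it parallel.

parallel double period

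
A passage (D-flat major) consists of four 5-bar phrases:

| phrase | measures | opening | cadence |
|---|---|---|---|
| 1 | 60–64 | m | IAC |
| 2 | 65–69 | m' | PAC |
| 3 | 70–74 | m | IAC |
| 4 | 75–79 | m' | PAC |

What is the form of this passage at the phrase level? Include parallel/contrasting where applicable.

The cadence pattern IAC–PAC–IAC–PAC is weak–strong twice, and phrases 3–4 restate phrases 1–2: a period heard twice, not a double period (which would end weakly at phrase 2).

repeated period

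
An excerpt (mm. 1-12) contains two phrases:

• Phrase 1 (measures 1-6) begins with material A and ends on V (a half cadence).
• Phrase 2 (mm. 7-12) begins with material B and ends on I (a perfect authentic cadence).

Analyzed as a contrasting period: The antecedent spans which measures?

The antecedent is the phrase ending with the weaker cadence (half cadence, phrase 1) and the consequent the one ending more conclusively (perfect authentic cadence, phrase 2); the antecedent is mm. 1-6.

measures 1–6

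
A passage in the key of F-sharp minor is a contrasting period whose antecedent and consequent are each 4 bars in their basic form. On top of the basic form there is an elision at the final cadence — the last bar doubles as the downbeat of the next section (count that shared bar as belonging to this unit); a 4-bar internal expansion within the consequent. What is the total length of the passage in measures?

Basic contrasting period: 4 + 4 = 8 bars.
8 (basic form) + 4 (internal expansion) = 12.
The elision shares a bar with the next section but does not change this unit's count.

12 measures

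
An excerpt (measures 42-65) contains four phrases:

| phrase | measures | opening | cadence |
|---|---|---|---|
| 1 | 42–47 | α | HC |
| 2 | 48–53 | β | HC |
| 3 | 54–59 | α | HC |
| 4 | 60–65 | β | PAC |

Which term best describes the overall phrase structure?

parallel double period

Four phrases in two halves: the first half (bars 42–53) ends with a half cadence, the second (bars 54-65) with a perfect authentic cadence — a large antecedent–consequent pair, i.e. a double period.
Phrase 3 begins with the same material as phrase 1, making it parallel.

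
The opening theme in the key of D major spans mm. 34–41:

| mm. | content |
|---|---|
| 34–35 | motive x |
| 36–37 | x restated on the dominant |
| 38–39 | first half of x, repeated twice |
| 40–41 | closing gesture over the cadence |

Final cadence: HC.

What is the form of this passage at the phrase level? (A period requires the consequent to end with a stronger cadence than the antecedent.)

sentence

Basic idea (mm. 34-35) + its repetition (mm. 36–37) form the presentation; fragmentation and cadence (measures 38–41) form the continuation — the 8-bar whole is a sentence.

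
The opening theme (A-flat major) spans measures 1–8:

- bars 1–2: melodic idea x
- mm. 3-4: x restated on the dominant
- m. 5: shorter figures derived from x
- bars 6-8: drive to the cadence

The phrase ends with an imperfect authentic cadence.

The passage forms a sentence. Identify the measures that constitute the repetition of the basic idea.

measures 3–4

The presentation of a sentence is the basic idea (mm. 1–2) plus its repetition (mm. 3–4); the repetition of the basic idea is therefore measures 3-4.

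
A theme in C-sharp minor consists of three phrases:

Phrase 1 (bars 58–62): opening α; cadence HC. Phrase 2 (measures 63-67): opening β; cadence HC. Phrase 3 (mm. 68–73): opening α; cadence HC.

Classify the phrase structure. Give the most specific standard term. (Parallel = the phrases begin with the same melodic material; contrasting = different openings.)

phrase group

The final phrase closes with a half cadence, which is not stronger than the preceding half cadence; the 3 phrases lack an overall antecedent–consequent design and so form a phrase group.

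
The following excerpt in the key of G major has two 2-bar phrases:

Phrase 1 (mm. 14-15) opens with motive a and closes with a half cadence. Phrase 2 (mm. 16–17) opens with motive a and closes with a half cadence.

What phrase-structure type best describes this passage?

Both phrases have the same opening (a) and the same cadence (half cadence): the second is a restatement, not a consequent, so this is a repeated phrase rather than a period.

repeated phrase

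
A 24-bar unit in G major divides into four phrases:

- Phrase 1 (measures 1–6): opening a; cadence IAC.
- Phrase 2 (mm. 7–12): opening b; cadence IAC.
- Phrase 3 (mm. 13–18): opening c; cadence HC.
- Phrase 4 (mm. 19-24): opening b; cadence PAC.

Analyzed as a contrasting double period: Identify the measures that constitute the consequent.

measures 13–24

In a double period the four phrases pair into a large antecedent (phrases 1–2, ending imperfect authentic cadence) and a large consequent (phrases 3–4, ending perfect authentic cadence). The consequent spans bars 13–24.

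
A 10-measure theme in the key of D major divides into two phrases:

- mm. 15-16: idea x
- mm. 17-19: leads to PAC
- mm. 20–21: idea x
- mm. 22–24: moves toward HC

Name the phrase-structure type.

The second phrase closes with a half cadence, which is not stronger than the first phrase's perfect authentic cadence; without a weak→strong cadential pair there is no antecedent–consequent relationship, so this is a phrase group rather than a period.

phrase group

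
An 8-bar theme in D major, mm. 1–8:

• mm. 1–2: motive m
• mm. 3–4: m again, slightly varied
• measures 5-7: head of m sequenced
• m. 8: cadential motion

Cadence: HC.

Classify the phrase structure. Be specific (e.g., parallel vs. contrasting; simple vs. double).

Basic idea (mm. 1–2) + its repetition (measures 3–4) form the presentation; fragmentation and cadence (measures 5-8) form the continuation — the 8-bar whole is a sentence.

sentence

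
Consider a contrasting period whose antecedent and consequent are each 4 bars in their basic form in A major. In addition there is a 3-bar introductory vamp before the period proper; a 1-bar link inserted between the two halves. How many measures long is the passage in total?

12 measures

Basic contrasting period: 4 + 4 = 8 bars.
8 (basic form) + 3 (introduction) + 1 (link) = 12.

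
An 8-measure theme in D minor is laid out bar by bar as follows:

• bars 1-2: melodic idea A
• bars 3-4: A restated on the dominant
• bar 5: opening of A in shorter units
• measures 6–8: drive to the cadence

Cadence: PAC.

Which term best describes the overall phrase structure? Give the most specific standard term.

sentence

Basic idea (bars 1–2) + its repetition (measures 3-4) form the presentation; fragmentation and cadence (mm. 5-8) form the continuation — the 8-bar whole is a sentence.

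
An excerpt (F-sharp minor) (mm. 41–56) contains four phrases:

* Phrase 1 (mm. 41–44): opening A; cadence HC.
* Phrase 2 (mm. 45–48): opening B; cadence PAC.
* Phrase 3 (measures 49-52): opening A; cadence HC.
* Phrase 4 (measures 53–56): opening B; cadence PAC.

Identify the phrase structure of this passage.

The cadence pattern HC–PAC–HC–PAC is weak–strong twice, and phrases 3–4 restate phrases 1–2: a period heard twice, not a double period (which would end weakly at phrase 2).

repeated period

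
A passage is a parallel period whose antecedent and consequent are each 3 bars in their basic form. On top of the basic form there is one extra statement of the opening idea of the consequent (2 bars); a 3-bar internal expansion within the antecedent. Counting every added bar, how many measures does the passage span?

Basic parallel period: 3 + 3 = 6 bars.
6 (basic form) + 2 (extra statement) + 3 (internal expansion) = 11.

11 measures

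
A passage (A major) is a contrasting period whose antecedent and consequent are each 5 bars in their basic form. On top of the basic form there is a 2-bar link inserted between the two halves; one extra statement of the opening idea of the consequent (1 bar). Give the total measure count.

Basic contrasting period: 5 + 5 = 10 bars.
10 (basic form) + 2 (link) + 1 (extra statement) = 13.

13 measures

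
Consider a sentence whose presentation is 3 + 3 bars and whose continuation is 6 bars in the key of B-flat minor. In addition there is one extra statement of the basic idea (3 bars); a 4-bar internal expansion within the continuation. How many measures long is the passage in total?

19 measures

Basic sentence: 3 + 3 + 6 = 12 bars.
12 (basic form) + 3 (extra statement) + 4 (internal expansion) = 19.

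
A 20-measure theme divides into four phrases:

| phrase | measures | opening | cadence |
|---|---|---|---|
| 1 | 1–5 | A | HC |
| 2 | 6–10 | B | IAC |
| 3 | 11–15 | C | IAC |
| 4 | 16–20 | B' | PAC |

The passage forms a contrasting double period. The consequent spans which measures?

measures 11–20

In a double period the four phrases pair into a large antecedent (phrases 1–2, ending imperfect authentic cadence) and a large consequent (phrases 3–4, ending perfect authentic cadence). The consequent spans mm. 11–20.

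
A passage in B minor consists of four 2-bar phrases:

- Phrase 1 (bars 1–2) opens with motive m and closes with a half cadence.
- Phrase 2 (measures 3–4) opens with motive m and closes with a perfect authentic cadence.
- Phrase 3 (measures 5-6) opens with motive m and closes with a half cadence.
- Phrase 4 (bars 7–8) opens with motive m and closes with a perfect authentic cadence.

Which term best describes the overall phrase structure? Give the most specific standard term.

The cadence pattern HC–PAC–HC–PAC is weak–strong twice, and phrases 3–4 restate phrases 1–2: a period heard twice, not a double period (which would end weakly at phrase 2).

repeated period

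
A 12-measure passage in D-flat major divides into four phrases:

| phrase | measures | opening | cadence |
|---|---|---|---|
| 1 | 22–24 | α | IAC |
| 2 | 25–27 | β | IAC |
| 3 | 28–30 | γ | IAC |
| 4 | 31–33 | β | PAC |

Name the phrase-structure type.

contrasting double period

Four phrases in two halves: the first half (mm. 22-27) ends with an imperfect authentic cadence, the second (mm. 28–33) with a perfect authentic cadence — a large antecedent–consequent pair, i.e. a double period.
Phrase 3 begins with different material from phrase 1, making it contrasting.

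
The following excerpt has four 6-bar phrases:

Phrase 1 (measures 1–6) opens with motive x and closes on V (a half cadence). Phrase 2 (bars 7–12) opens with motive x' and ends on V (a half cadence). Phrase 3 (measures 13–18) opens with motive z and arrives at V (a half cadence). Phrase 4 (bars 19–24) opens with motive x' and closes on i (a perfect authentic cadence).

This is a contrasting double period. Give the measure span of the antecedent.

measures 1–12

In a double period the first pair of phrases (ending half cadence) is the large antecedent and the second pair (ending perfect authentic cadence) is the large consequent; the antecedent is measures 1–12.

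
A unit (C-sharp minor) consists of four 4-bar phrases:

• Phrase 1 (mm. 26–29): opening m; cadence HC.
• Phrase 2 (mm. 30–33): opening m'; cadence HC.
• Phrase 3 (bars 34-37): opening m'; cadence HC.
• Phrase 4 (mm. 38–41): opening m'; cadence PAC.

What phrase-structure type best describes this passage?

Four phrases in two halves: the first half (bars 26–33) ends with a half cadence, the second (bars 34–41) with a perfect authentic cadence — a large antecedent–consequent pair, i.e. a double period.
Phrase 3 begins with the same material as phrase 1, making it parallel.

parallel double period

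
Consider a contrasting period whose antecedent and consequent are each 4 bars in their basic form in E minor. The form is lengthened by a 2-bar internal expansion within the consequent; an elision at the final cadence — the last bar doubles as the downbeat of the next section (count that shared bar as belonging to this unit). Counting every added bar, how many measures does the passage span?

10 measures

Basic contrasting period: 4 + 4 = 8 bars.
8 (basic form) + 2 (internal expansion) = 10.
The elision shares a bar with the next section but does not change this unit's count.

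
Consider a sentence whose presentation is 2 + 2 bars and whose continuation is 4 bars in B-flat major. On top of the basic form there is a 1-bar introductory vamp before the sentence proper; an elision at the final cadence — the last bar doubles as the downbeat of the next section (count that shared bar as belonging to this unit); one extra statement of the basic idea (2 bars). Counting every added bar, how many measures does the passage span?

Basic sentence: 2 + 2 + 4 = 8 bars.
8 (basic form) + 1 (introduction) + 2 (extra statement) = 11.
The elision shares a bar with the next section but does not change this unit's count.

11 measures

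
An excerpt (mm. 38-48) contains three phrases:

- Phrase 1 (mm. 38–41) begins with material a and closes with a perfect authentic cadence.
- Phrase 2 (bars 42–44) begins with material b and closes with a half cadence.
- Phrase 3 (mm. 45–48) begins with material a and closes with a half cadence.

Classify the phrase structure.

phrase group

The final phrase closes with a half cadence, which is not stronger than the preceding half cadence; the 3 phrases lack an overall antecedent–consequent design and so form a phrase group.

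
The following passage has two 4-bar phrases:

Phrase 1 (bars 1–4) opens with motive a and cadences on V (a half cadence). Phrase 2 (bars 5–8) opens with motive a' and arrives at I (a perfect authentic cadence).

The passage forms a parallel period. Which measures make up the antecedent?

measures 1–4

The antecedent is the phrase ending with the weaker cadence (half cadence, phrase 1) and the consequent the one ending more conclusively (perfect authentic cadence, phrase 2); the antecedent is mm. 1–4.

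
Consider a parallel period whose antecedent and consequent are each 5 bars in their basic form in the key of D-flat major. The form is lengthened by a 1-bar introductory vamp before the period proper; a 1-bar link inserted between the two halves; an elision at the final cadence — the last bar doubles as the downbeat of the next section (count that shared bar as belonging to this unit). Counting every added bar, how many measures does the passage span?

Basic parallel period: 5 + 5 = 10 bars.
10 (basic form) + 1 (introduction) + 1 (link) = 12.
The elision shares a bar with the next section but does not change this unit's count.

12 measures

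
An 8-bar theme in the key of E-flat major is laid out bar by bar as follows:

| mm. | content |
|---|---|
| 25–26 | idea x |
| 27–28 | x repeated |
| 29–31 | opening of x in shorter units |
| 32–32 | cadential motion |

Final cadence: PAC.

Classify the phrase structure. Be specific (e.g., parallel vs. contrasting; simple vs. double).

sentence

Basic idea (bars 25–26) + its repetition (mm. 27–28) form the presentation; fragmentation and cadence (mm. 29–32) form the continuation — the 8-bar whole is a sentence.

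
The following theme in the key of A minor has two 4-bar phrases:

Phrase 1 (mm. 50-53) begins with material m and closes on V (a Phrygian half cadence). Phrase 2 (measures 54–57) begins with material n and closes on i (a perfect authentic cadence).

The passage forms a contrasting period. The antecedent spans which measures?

The antecedent is the phrase ending with the weaker cadence (Phrygian half cadence, phrase 1) and the consequent the one ending more conclusively (perfect authentic cadence, phrase 2); the antecedent is mm. 50–53.

measures 50–53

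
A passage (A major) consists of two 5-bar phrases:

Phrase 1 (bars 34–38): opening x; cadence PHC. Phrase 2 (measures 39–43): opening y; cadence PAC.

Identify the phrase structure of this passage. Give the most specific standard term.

Phrase 1 ends with a Phrygian half cadence (weaker) and phrase 2 with a perfect authentic cadence (stronger): antecedent + consequent = a period.
The two phrases open with different material (x / y), so the period is contrasting.

contrasting period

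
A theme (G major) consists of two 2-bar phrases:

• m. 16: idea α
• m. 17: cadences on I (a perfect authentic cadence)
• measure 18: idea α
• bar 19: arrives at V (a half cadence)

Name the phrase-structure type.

phrase group

The second phrase closes with a half cadence, which is not stronger than the first phrase's perfect authentic cadence; without a weak→strong cadential pair there is no antecedent–consequent relationship, so this is a phrase group rather than a period.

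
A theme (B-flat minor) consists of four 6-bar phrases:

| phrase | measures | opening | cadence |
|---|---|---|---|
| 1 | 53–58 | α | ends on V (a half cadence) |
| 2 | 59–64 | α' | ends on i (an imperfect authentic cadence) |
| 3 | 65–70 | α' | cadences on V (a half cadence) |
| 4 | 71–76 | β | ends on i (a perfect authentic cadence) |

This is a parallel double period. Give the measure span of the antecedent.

In a double period the first pair of phrases (ending imperfect authentic cadence) is the large antecedent and the second pair (ending perfect authentic cadence) is the large consequent; the antecedent is measures 53–64.

measures 53–64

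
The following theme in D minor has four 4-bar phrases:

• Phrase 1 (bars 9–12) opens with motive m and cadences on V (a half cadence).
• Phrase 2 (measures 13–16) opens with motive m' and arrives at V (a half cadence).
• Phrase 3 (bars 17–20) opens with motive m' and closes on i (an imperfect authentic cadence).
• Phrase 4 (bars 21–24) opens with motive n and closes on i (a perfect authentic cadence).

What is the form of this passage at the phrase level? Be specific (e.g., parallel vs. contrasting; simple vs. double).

Four phrases in two halves: the first half (measures 9–16) ends with a half cadence, the second (mm. 17–24) with a perfect authentic cadence — a large antecedent–consequent pair, i.e. a double period.
Phrase 3 begins with the same material as phrase 1, making it parallel.

parallel double period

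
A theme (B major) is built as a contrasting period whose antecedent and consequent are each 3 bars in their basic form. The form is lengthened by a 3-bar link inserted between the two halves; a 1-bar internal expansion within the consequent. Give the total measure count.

10 measures

Basic contrasting period: 3 + 3 = 6 bars.
6 (basic form) + 3 (link) + 1 (internal expansion) = 10.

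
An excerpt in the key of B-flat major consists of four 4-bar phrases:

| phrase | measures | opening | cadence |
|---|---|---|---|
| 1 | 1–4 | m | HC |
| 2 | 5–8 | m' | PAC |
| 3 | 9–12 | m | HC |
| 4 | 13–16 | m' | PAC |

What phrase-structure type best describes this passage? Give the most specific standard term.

The cadence pattern HC–PAC–HC–PAC is weak–strong twice, and phrases 3–4 restate phrases 1–2: a period heard twice, not a double period (which would end weakly at phrase 2).

repeated period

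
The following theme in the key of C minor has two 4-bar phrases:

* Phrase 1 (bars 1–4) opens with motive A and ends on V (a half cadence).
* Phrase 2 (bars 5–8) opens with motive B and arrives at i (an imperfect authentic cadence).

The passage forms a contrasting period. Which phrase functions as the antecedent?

phrase 1

The phrase ending with the weaker cadence (half cadence) is the antecedent; the one ending more conclusively (imperfect authentic cadence) is the consequent. The antecedent is phrase 1.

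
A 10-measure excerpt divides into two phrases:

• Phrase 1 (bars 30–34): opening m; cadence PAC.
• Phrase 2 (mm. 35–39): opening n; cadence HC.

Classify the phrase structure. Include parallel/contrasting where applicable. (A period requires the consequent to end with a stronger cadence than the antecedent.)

phrase group

The second phrase closes with a half cadence, which is not stronger than the first phrase's perfect authentic cadence; without a weak→strong cadential pair there is no antecedent–consequent relationship, so this is a phrase group rather than a period.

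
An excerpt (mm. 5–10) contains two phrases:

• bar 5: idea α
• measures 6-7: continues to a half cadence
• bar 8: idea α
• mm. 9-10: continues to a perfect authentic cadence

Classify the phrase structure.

parallel period

Phrase 1 ends with a half cadence (weaker) and phrase 2 with a perfect authentic cadence (stronger): antecedent + consequent = a period.
The two phrases open with the same material (α / α), so the period is parallel.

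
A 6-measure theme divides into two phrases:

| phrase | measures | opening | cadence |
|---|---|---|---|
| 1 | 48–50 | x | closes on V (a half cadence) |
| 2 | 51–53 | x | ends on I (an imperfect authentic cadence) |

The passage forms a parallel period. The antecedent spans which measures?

The antecedent is the phrase ending with the weaker cadence (half cadence, phrase 1) and the consequent the one ending more conclusively (imperfect authentic cadence, phrase 2); the antecedent is bars 48-50.

measures 48–50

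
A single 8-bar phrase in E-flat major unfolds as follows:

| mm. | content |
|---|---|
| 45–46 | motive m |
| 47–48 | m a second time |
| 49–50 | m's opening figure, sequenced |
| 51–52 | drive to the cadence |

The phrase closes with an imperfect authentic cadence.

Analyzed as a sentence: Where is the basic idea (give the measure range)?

measures 45–46

The presentation of a sentence is the basic idea (mm. 45-46) plus its repetition (mm. 47-48); the basic idea is therefore measures 45–46.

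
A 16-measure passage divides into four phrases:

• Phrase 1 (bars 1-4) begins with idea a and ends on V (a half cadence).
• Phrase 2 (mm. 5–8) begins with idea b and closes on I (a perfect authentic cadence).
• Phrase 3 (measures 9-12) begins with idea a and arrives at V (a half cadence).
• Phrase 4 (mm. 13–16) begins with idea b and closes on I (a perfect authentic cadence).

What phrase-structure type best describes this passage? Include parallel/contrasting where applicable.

repeated period

The cadence pattern HC–PAC–HC–PAC is weak–strong twice, and phrases 3–4 restate phrases 1–2: a period heard twice, not a double period (which would end weakly at phrase 2).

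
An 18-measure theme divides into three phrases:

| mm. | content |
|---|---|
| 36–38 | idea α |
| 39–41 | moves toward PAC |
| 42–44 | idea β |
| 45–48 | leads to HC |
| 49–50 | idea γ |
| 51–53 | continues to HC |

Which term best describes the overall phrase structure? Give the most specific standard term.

The final phrase closes with a half cadence, which is not stronger than the preceding half cadence; the 3 phrases lack an overall antecedent–consequent design and so form a phrase group.

phrase group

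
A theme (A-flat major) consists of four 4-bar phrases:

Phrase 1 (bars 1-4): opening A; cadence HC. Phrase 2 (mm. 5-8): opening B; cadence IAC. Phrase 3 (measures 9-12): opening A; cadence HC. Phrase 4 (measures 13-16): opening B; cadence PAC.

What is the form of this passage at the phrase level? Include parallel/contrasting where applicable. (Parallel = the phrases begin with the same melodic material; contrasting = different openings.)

parallel double period

Four phrases in two halves: the first half (mm. 1–8) ends with an imperfect authentic cadence, the second (mm. 9–16) with a perfect authentic cadence — a large antecedent–consequent pair, i.e. a double period.
Phrase 3 begins with the same material as phrase 1, making it parallel.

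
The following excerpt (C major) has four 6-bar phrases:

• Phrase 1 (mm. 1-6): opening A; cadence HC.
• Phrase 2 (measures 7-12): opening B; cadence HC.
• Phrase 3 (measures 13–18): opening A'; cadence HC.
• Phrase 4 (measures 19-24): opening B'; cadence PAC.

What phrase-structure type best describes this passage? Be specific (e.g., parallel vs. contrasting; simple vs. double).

Four phrases in two halves: the first half (measures 1-12) ends with a half cadence, the second (bars 13–24) with a perfect authentic cadence — a large antecedent–consequent pair, i.e. a double period.
Phrase 3 begins with the same material as phrase 1, making it parallel.

parallel double period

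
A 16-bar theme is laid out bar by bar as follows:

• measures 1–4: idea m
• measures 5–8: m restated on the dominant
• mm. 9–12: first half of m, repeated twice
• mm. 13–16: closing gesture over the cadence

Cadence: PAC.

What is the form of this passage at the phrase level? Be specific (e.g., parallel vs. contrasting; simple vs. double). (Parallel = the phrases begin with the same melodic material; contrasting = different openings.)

Basic idea (mm. 1-4) + its repetition (mm. 5-8) form the presentation; fragmentation and cadence (measures 9–16) form the continuation — the 16-bar whole is a sentence.

sentence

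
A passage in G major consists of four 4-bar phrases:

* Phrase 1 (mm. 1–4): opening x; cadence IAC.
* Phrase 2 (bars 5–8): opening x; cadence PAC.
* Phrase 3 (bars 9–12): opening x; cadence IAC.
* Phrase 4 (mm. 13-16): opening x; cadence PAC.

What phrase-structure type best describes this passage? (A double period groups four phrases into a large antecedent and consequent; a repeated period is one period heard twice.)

repeated period

The cadence pattern IAC–PAC–IAC–PAC is weak–strong twice, and phrases 3–4 restate phrases 1–2: a period heard twice, not a double period (which would end weakly at phrase 2).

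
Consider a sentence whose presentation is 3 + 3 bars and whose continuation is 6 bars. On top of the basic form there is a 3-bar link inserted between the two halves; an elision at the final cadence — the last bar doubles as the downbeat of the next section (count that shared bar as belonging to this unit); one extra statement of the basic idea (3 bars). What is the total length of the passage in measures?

18 measures

Basic sentence: 3 + 3 + 6 = 12 bars.
12 (basic form) + 3 (link) + 3 (extra statement) = 18.
The elision shares a bar with the next section but does not change this unit's count.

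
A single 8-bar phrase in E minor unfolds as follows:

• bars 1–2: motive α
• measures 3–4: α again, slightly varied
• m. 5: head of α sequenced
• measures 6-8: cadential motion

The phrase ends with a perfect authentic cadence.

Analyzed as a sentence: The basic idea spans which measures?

measures 1–2

The presentation of a sentence is the basic idea (mm. 1–2) plus its repetition (mm. 3-4); the basic idea is therefore mm. 1–2.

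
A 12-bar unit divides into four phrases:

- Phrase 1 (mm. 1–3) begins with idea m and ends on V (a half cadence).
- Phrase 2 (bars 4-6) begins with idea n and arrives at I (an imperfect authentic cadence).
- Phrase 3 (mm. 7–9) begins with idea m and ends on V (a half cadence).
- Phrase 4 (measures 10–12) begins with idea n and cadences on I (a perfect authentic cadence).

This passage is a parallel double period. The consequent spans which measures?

measures 7–12

In a double period the four phrases pair into a large antecedent (phrases 1–2, ending imperfect authentic cadence) and a large consequent (phrases 3–4, ending perfect authentic cadence). The consequent spans mm. 7-12.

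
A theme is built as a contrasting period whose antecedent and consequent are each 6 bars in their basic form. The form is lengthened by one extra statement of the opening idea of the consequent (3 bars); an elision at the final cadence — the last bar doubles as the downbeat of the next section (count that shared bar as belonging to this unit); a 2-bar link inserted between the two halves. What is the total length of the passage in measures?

17 measures

Basic contrasting period: 6 + 6 = 12 bars.
12 (basic form) + 3 (extra statement) + 2 (link) = 17.
The elision shares a bar with the next section but does not change this unit's count.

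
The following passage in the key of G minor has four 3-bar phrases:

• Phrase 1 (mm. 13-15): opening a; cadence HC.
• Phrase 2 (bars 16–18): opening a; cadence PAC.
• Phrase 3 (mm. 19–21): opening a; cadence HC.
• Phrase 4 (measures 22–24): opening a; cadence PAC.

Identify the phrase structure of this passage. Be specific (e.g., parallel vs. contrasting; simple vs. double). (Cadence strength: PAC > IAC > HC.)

The cadence pattern HC–PAC–HC–PAC is weak–strong twice, and phrases 3–4 restate phrases 1–2: a period heard twice, not a double period (which would end weakly at phrase 2).

repeated period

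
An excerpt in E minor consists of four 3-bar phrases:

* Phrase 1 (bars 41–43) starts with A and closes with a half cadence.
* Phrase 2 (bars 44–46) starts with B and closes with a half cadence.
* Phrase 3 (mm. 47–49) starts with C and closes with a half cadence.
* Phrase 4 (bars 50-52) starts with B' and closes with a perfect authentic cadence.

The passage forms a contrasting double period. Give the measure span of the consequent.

measures 47–52

In a double period the four phrases pair into a large antecedent (phrases 1–2, ending half cadence) and a large consequent (phrases 3–4, ending perfect authentic cadence). The consequent spans measures 47–52.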